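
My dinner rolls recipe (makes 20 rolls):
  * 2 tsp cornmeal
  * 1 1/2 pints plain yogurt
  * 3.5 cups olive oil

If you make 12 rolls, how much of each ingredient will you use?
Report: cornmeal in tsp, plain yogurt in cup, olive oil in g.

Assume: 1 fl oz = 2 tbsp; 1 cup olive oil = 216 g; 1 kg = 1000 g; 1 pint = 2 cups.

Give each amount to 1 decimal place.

Scaling factor: 12/20 = 3/5 = 0.6.
cornmeal: 2 tsp × 3/5 = 1.2 tsp
plain yogurt: 1.5 pint × 3/5 × 2 cup/pint = 1.8 cup
olive oil: 3.5 cup × 3/5 × 216 g/cup = 453.6 g

cornmeal: 1.2 tsp; plain yogurt: 1.8 cup; olive oil: 453.6 g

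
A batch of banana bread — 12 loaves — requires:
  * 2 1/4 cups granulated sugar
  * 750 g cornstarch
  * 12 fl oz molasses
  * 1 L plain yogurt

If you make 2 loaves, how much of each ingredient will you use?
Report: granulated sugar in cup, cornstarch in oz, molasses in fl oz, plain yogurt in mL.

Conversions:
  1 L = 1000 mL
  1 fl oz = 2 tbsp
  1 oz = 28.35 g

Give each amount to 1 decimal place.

Scaling factor: 2/12 = 1/6.
granulated sugar: 2.25 cup × 1/6 ≈ 0.4 cup
cornstarch: 750 g × 1/6 ÷ 28.35 g/oz ≈ 4.4 oz
molasses: 12 fl oz × 1/6 = 2.0 fl oz
plain yogurt: 1 L × 1/6 × 1000 mL/L ≈ 166.7 mL

granulated sugar: 0.4 cup; cornstarch: 4.4 oz; molasses: 2.0 fl oz; plain yogurt: 166.7 mL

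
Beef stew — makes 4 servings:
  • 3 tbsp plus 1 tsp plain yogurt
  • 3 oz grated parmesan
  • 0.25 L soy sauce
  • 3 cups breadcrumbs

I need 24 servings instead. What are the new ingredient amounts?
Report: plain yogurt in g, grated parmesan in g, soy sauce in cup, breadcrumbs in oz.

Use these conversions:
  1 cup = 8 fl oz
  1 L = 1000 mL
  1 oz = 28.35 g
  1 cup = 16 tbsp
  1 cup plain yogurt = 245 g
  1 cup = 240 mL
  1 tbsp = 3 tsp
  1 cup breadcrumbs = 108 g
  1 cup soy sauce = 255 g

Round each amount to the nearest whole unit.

plain yogurt: 306 g; grated parmesan: 510 g; soy sauce: 6 cup; breadcrumbs: 69 oz

Scaling factor: 24/4 = 6.
plain yogurt: (3 tbsp + 1 tsp = 10/3 tbsp) × 6 ÷ 16 tbsp/cup × 245 g/cup ≈ 306 g
grated parmesan: 3 oz × 6 × 28.35 g/oz ≈ 510 g
soy sauce: 0.25 L × 6 × 1000 mL/L ÷ 240 mL/cup ≈ 6 cup
breadcrumbs: 3 cup × 6 × 108 g/cup ÷ 28.35 g/oz ≈ 69 oz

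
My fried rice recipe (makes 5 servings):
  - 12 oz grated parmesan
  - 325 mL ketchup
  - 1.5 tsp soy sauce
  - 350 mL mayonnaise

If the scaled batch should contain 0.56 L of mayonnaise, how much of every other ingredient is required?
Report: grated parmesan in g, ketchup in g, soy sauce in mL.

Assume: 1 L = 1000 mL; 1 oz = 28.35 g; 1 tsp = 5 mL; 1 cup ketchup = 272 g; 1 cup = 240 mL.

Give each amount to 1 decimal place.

grated parmesan: 544.3 g; ketchup: 589.3 g; soy sauce: 12.0 mL

The original recipe has 0.35 L of mayonnaise, so the scaling factor is 0.56 ÷ 0.35 = 8/5 = 1.6.
grated parmesan: 12 oz × 8/5 × 28.35 g/oz ≈ 544.3 g
ketchup: 325 mL × 8/5 ÷ 240 mL/cup × 272 g/cup ≈ 589.3 g
soy sauce: 1.5 tsp × 8/5 × 5 mL/tsp = 12.0 mL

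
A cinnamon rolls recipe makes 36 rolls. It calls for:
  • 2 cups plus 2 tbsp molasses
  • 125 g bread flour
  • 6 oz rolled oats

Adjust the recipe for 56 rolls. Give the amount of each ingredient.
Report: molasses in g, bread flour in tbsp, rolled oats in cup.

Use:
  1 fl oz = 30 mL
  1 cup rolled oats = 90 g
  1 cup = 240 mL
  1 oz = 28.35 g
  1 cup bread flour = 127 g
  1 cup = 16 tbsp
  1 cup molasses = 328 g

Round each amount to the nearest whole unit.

molasses: 1084 g; bread flour: 24 tbsp; rolled oats: 3 cup

Scaling factor: 56/36 = 14/9.
molasses: (2 cup + 2 tbsp = 2.125 cup) × 14/9 × 328 g/cup ≈ 1084 g
bread flour: 125 g × 14/9 ÷ 127 g/cup × 16 tbsp/cup ≈ 24 tbsp
rolled oats: 6 oz × 14/9 × 28.35 g/oz ÷ 90 g/cup ≈ 3 cup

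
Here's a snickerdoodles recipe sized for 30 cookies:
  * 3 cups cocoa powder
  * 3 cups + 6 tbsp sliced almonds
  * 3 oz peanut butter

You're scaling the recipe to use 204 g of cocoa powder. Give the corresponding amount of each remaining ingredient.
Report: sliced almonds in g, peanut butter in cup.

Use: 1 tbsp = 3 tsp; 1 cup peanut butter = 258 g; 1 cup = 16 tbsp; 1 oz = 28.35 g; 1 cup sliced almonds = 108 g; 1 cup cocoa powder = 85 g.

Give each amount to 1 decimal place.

sliced almonds: 291.6 g; peanut butter: 0.3 cup

The original recipe has 255 g of cocoa powder, so the scaling factor is 204 ÷ 255 = 4/5 = 0.8.
sliced almonds: (3 cup + 6 tbsp = 3.375 cup) × 4/5 × 108 g/cup = 291.6 g
peanut butter: 3 oz × 4/5 × 28.35 g/oz ÷ 258 g/cup ≈ 0.3 cup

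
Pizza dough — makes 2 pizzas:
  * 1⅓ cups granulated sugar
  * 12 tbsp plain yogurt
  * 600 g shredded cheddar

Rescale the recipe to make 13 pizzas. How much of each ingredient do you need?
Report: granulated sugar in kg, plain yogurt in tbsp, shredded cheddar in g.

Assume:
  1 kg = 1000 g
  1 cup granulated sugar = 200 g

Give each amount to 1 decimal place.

granulated sugar: 1.7 kg; plain yogurt: 78.0 tbsp; shredded cheddar: 3900.0 g

Scaling factor: 13/2 = 6.5.
granulated sugar: 4/3 cup × 13/2 × 200 g/cup ÷ 1000 g/kg ≈ 1.7 kg
plain yogurt: 12 tbsp × 13/2 = 78.0 tbsp
shredded cheddar: 600 g × 13/2 = 3900.0 g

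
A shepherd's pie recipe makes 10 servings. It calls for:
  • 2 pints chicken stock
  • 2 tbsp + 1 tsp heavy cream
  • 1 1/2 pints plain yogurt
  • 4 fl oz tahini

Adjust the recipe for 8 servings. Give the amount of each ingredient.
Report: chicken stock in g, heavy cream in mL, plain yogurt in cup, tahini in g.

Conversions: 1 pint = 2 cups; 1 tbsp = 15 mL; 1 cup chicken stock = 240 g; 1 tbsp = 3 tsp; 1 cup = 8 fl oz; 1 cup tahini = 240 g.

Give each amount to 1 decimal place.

Scaling factor: 8/10 = 4/5 = 0.8.
chicken stock: 2 pint × 4/5 × 2 cup/pint × 240 g/cup = 768.0 g
heavy cream: (2 tbsp + 1 tsp = 7/3 tbsp) × 4/5 × 15 mL/tbsp = 28.0 mL
plain yogurt: 1.5 pint × 4/5 × 2 cup/pint = 2.4 cup
tahini: 4 fl oz × 4/5 ÷ 8 fl oz/cup × 240 g/cup = 96.0 g

chicken stock: 768.0 g; heavy cream: 28.0 mL; plain yogurt: 2.4 cup; tahini: 96.0 g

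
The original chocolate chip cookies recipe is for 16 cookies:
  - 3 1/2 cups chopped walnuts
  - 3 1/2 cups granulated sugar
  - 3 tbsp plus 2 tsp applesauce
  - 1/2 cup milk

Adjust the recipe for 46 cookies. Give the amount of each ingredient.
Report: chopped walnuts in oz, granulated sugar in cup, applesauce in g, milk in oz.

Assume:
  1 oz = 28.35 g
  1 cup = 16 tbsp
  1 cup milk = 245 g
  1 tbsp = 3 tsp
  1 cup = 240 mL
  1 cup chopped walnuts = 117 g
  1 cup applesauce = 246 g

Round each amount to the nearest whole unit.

chopped walnuts: 42 oz; granulated sugar: 10 cup; applesauce: 162 g; milk: 12 oz

Scaling factor: 46/16 = 23/8 = 2.875.
chopped walnuts: 3.5 cup × 23/8 × 117 g/cup ÷ 28.35 g/oz ≈ 42 oz
granulated sugar: 3.5 cup × 23/8 ≈ 10 cup
applesauce: (3 tbsp + 2 tsp = 11/3 tbsp) × 23/8 ÷ 16 tbsp/cup × 246 g/cup ≈ 162 g
milk: 0.5 cup × 23/8 × 245 g/cup ÷ 28.35 g/oz ≈ 12 oz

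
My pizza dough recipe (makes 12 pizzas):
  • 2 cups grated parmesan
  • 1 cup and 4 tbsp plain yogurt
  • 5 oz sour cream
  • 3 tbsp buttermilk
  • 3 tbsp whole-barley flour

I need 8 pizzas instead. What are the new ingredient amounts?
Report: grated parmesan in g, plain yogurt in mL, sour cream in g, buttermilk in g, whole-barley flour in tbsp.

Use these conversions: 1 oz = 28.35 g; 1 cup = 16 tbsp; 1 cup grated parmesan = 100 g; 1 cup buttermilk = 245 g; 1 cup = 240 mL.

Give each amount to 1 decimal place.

Scaling factor: 8/12 = 2/3.
grated parmesan: 2 cup × 2/3 × 100 g/cup ≈ 133.3 g
plain yogurt: (1 cup + 4 tbsp = 1.25 cup) × 2/3 × 240 mL/cup = 200.0 mL
sour cream: 5 oz × 2/3 × 28.35 g/oz = 94.5 g
buttermilk: 3 tbsp × 2/3 ÷ 16 tbsp/cup × 245 g/cup ≈ 30.6 g
whole-barley flour: 3 tbsp × 2/3 = 2.0 tbsp

grated parmesan: 133.3 g; plain yogurt: 200.0 mL; sour cream: 94.5 g; buttermilk: 30.6 g; whole-barley flour: 2.0 tbsp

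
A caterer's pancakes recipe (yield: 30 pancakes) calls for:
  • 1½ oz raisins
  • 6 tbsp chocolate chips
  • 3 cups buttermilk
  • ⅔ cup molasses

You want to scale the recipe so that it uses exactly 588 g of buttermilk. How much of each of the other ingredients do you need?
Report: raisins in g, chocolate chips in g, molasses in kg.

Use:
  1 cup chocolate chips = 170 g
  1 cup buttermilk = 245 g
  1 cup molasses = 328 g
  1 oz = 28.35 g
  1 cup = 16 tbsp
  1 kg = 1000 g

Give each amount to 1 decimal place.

The original recipe has 735 g of buttermilk, so the scaling factor is 588 ÷ 735 = 4/5 = 0.8.
raisins: 1.5 oz × 4/5 × 28.35 g/oz ≈ 34.0 g
chocolate chips: 6 tbsp × 4/5 ÷ 16 tbsp/cup × 170 g/cup = 51.0 g
molasses: 2/3 cup × 4/5 × 328 g/cup ÷ 1000 g/kg ≈ 0.2 kg

raisins: 34.0 g; chocolate chips: 51.0 g; molasses: 0.2 kg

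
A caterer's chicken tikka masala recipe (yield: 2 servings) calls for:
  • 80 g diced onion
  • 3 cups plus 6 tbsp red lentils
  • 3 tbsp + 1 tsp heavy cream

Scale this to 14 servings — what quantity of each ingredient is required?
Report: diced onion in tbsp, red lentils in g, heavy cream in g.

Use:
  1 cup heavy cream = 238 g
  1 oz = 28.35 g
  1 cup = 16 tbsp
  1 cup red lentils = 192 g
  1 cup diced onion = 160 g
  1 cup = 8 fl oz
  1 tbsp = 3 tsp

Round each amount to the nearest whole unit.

diced onion: 56 tbsp; red lentils: 4536 g; heavy cream: 347 g

Scaling factor: 14/2 = 7.
diced onion: 80 g × 7 ÷ 160 g/cup × 16 tbsp/cup = 56 tbsp
red lentils: (3 cup + 6 tbsp = 3.375 cup) × 7 × 192 g/cup = 4536 g
heavy cream: (3 tbsp + 1 tsp = 10/3 tbsp) × 7 ÷ 16 tbsp/cup × 238 g/cup ≈ 347 g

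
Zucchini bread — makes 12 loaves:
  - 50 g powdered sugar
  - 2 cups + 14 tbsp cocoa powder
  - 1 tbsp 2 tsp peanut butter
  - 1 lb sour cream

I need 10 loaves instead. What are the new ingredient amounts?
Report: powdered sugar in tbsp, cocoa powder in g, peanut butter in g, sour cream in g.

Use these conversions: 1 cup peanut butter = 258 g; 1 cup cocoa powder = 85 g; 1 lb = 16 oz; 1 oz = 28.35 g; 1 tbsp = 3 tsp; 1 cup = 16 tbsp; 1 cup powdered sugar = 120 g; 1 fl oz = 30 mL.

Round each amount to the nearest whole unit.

powdered sugar: 6 tbsp; cocoa powder: 204 g; peanut butter: 22 g; sour cream: 378 g

Scaling factor: 10/12 = 5/6.
powdered sugar: 50 g × 5/6 ÷ 120 g/cup × 16 tbsp/cup ≈ 6 tbsp
cocoa powder: (2 cup + 14 tbsp = 2.875 cup) × 5/6 × 85 g/cup ≈ 204 g
peanut butter: (1 tbsp + 2 tsp = 5/3 tbsp) × 5/6 ÷ 16 tbsp/cup × 258 g/cup ≈ 22 g
sour cream: 1 lb × 5/6 × 16 oz/lb × 28.35 g/oz = 378 g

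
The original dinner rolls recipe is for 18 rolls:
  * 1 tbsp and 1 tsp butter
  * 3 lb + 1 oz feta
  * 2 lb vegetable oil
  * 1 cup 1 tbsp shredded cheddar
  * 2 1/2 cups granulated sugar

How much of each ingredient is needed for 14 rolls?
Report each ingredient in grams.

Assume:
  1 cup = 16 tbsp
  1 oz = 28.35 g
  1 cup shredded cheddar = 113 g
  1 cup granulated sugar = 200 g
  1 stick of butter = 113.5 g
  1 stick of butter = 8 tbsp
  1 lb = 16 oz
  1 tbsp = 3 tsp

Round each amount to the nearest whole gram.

Scaling factor: 14/18 = 7/9.
butter: (1 tbsp + 1 tsp = 4/3 tbsp) × 7/9 ÷ 8 tbsp/stick × 113.5 g/stick ≈ 15 g
feta: (3 lb + 1 oz = 3.0625 lb) × 7/9 × 16 oz/lb × 28.35 g/oz ≈ 1080 g
vegetable oil: 2 lb × 7/9 × 16 oz/lb × 28.35 g/oz ≈ 706 g
shredded cheddar: (1 cup + 1 tbsp = 1.0625 cup) × 7/9 × 113 g/cup ≈ 93 g
granulated sugar: 2.5 cup × 7/9 × 200 g/cup ≈ 389 g

butter: 15 g; feta: 1080 g; vegetable oil: 706 g; shredded cheddar: 93 g; granulated sugar: 389 g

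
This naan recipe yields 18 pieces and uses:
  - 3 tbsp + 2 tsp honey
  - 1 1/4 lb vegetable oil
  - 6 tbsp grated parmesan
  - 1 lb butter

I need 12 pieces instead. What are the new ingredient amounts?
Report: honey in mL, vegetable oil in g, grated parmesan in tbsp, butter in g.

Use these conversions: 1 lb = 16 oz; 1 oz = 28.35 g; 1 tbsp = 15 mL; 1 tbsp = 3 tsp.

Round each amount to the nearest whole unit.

honey: 37 mL; vegetable oil: 378 g; grated parmesan: 4 tbsp; butter: 302 g

Scaling factor: 12/18 = 2/3.
honey: (3 tbsp + 2 tsp = 11/3 tbsp) × 2/3 × 15 mL/tbsp ≈ 37 mL
vegetable oil: 1.25 lb × 2/3 × 16 oz/lb × 28.35 g/oz = 378 g
grated parmesan: 6 tbsp × 2/3 = 4 tbsp
butter: 1 lb × 2/3 × 16 oz/lb × 28.35 g/oz ≈ 302 g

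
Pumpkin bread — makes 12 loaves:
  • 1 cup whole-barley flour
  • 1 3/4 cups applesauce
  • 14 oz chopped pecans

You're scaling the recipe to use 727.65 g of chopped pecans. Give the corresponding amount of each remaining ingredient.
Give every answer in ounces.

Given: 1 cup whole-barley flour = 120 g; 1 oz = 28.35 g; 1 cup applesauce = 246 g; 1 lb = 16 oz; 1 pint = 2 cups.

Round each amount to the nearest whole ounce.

whole-barley flour: 8 oz; applesauce: 28 oz

The original recipe has 396.9 g of chopped pecans, so the scaling factor is 727.65 ÷ 396.9 = 11/6.
whole-barley flour: 1 cup × 11/6 × 120 g/cup ÷ 28.35 g/oz ≈ 8 oz
applesauce: 1.75 cup × 11/6 × 246 g/cup ÷ 28.35 g/oz ≈ 28 oz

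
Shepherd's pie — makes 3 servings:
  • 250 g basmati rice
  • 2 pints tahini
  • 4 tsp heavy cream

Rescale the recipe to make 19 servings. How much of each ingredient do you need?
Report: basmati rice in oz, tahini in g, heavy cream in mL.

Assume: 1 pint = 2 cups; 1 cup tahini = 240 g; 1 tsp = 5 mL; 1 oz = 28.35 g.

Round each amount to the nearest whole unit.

Scaling factor: 19/3.
basmati rice: 250 g × 19/3 ÷ 28.35 g/oz ≈ 56 oz
tahini: 2 pint × 19/3 × 2 cup/pint × 240 g/cup = 6080 g
heavy cream: 4 tsp × 19/3 × 5 mL/tsp ≈ 127 mL

basmati rice: 56 oz; tahini: 6080 g; heavy cream: 127 mL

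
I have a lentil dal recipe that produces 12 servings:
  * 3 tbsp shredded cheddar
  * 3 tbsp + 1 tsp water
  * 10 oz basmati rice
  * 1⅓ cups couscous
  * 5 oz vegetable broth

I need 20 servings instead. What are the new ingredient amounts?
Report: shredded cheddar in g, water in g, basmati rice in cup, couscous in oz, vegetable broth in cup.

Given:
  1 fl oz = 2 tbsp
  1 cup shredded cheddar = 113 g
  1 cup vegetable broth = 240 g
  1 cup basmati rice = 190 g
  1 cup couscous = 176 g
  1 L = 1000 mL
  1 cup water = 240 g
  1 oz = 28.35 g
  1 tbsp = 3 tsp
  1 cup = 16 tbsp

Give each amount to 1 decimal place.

Scaling factor: 20/12 = 5/3.
shredded cheddar: 3 tbsp × 5/3 ÷ 16 tbsp/cup × 113 g/cup ≈ 35.3 g
water: (3 tbsp + 1 tsp = 10/3 tbsp) × 5/3 ÷ 16 tbsp/cup × 240 g/cup ≈ 83.3 g
basmati rice: 10 oz × 5/3 × 28.35 g/oz ÷ 190 g/cup ≈ 2.5 cup
couscous: 4/3 cup × 5/3 × 176 g/cup ÷ 28.35 g/oz ≈ 13.8 oz
vegetable broth: 5 oz × 5/3 × 28.35 g/oz ÷ 240 g/cup ≈ 1.0 cup

shredded cheddar: 35.3 g; water: 83.3 g; basmati rice: 2.5 cup; couscous: 13.8 oz; vegetable broth: 1.0 cup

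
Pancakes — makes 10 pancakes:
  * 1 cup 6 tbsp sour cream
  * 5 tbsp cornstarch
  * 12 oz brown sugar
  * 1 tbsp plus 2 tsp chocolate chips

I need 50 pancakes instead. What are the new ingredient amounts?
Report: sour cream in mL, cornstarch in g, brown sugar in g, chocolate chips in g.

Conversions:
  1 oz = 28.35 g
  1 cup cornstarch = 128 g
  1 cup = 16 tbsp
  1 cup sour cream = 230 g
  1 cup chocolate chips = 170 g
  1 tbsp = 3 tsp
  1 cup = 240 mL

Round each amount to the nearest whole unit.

Scaling factor: 50/10 = 5.
sour cream: (1 cup + 6 tbsp = 1.375 cup) × 5 × 240 mL/cup = 1650 mL
cornstarch: 5 tbsp × 5 ÷ 16 tbsp/cup × 128 g/cup = 200 g
brown sugar: 12 oz × 5 × 28.35 g/oz = 1701 g
chocolate chips: (1 tbsp + 2 tsp = 5/3 tbsp) × 5 ÷ 16 tbsp/cup × 170 g/cup ≈ 89 g

sour cream: 1650 mL; cornstarch: 200 g; brown sugar: 1701 g; chocolate chips: 89 g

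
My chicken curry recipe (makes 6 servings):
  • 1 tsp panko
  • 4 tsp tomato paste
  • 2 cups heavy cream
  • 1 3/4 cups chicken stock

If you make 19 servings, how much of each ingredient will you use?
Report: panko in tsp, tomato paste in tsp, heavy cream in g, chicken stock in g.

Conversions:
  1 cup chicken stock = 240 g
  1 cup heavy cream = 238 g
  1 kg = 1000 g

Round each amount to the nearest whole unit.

Scaling factor: 19/6.
panko: 1 tsp × 19/6 ≈ 3 tsp
tomato paste: 4 tsp × 19/6 ≈ 13 tsp
heavy cream: 2 cup × 19/6 × 238 g/cup ≈ 1507 g
chicken stock: 1.75 cup × 19/6 × 240 g/cup = 1330 g

panko: 3 tsp; tomato paste: 13 tsp; heavy cream: 1507 g; chicken stock: 1330 g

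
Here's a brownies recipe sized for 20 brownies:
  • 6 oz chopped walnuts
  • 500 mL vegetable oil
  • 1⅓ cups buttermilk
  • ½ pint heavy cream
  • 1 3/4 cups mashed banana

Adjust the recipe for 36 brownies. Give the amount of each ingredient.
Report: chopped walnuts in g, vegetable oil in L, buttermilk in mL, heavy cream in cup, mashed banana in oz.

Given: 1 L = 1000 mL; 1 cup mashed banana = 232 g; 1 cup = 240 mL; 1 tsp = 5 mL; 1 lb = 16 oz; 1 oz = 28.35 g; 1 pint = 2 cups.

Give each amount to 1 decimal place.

chopped walnuts: 306.2 g; vegetable oil: 0.9 L; buttermilk: 576.0 mL; heavy cream: 1.8 cup; mashed banana: 25.8 oz

Scaling factor: 36/20 = 9/5 = 1.8.
chopped walnuts: 6 oz × 9/5 × 28.35 g/oz ≈ 306.2 g
vegetable oil: 500 mL × 9/5 ÷ 1000 mL/L = 0.9 L
buttermilk: 4/3 cup × 9/5 × 240 mL/cup = 576.0 mL
heavy cream: 0.5 pint × 9/5 × 2 cup/pint = 1.8 cup
mashed banana: 1.75 cup × 9/5 × 232 g/cup ÷ 28.35 g/oz ≈ 25.8 oz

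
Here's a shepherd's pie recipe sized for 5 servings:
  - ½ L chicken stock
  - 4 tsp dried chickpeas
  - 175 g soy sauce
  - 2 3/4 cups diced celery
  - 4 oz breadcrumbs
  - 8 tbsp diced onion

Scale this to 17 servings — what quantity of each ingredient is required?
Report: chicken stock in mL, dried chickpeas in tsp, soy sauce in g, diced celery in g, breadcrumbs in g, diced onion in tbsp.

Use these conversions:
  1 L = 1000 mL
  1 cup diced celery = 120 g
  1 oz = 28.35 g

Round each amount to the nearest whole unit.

chicken stock: 1700 mL; dried chickpeas: 14 tsp; soy sauce: 595 g; diced celery: 1122 g; breadcrumbs: 386 g; diced onion: 27 tbsp

Scaling factor: 17/5 = 3.4.
chicken stock: 0.5 L × 17/5 × 1000 mL/L = 1700 mL
dried chickpeas: 4 tsp × 17/5 ≈ 14 tsp
soy sauce: 175 g × 17/5 = 595 g
diced celery: 2.75 cup × 17/5 × 120 g/cup = 1122 g
breadcrumbs: 4 oz × 17/5 × 28.35 g/oz ≈ 386 g
diced onion: 8 tbsp × 17/5 ≈ 27 tbsp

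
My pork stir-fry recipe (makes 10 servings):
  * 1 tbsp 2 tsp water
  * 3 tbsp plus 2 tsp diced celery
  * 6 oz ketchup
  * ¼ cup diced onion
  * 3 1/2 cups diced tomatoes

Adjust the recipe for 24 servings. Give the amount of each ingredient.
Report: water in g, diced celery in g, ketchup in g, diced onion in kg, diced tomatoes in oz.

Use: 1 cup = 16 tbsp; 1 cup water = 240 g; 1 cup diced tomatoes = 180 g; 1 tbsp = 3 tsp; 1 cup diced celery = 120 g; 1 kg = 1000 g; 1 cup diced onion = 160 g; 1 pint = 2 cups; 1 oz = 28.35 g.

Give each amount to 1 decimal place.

Scaling factor: 24/10 = 12/5 = 2.4.
water: (1 tbsp + 2 tsp = 5/3 tbsp) × 12/5 ÷ 16 tbsp/cup × 240 g/cup = 60.0 g
diced celery: (3 tbsp + 2 tsp = 11/3 tbsp) × 12/5 ÷ 16 tbsp/cup × 120 g/cup = 66.0 g
ketchup: 6 oz × 12/5 × 28.35 g/oz ≈ 408.2 g
diced onion: 0.25 cup × 12/5 × 160 g/cup ÷ 1000 g/kg ≈ 0.1 kg
diced tomatoes: 3.5 cup × 12/5 × 180 g/cup ÷ 28.35 g/oz ≈ 53.3 oz

water: 60.0 g; diced celery: 66.0 g; ketchup: 408.2 g; diced onion: 0.1 kg; diced tomatoes: 53.3 oz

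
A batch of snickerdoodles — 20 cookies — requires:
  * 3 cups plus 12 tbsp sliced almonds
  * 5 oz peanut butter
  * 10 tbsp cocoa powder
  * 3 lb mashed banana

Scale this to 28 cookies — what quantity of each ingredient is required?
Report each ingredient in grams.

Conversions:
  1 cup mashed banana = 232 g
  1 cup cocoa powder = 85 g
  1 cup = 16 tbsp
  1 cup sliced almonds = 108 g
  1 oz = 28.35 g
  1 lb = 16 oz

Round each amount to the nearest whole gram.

Scaling factor: 28/20 = 7/5 = 1.4.
sliced almonds: (3 cup + 12 tbsp = 3.75 cup) × 7/5 × 108 g/cup = 567 g
peanut butter: 5 oz × 7/5 × 28.35 g/oz ≈ 198 g
cocoa powder: 10 tbsp × 7/5 ÷ 16 tbsp/cup × 85 g/cup ≈ 74 g
mashed banana: 3 lb × 7/5 × 16 oz/lb × 28.35 g/oz ≈ 1905 g

sliced almonds: 567 g; peanut butter: 198 g; cocoa powder: 74 g; mashed banana: 1905 g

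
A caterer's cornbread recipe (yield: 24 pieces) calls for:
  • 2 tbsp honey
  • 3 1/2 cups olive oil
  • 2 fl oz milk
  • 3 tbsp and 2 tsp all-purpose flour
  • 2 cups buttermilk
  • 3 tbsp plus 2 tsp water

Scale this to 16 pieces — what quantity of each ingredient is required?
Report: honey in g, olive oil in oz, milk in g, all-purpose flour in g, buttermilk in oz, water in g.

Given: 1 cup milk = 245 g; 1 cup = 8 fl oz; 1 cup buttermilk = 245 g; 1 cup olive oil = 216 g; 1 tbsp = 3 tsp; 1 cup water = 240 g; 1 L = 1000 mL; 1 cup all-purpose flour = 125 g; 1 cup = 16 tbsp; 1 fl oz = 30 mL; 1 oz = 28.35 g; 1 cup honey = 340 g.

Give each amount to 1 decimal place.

honey: 28.3 g; olive oil: 17.8 oz; milk: 40.8 g; all-purpose flour: 19.1 g; buttermilk: 11.5 oz; water: 36.7 g

Scaling factor: 16/24 = 2/3.
honey: 2 tbsp × 2/3 ÷ 16 tbsp/cup × 340 g/cup ≈ 28.3 g
olive oil: 3.5 cup × 2/3 × 216 g/cup ÷ 28.35 g/oz ≈ 17.8 oz
milk: 2 fl oz × 2/3 ÷ 8 fl oz/cup × 245 g/cup ≈ 40.8 g
all-purpose flour: (3 tbsp + 2 tsp = 11/3 tbsp) × 2/3 ÷ 16 tbsp/cup × 125 g/cup ≈ 19.1 g
buttermilk: 2 cup × 2/3 × 245 g/cup ÷ 28.35 g/oz ≈ 11.5 oz
water: (3 tbsp + 2 tsp = 11/3 tbsp) × 2/3 ÷ 16 tbsp/cup × 240 g/cup ≈ 36.7 g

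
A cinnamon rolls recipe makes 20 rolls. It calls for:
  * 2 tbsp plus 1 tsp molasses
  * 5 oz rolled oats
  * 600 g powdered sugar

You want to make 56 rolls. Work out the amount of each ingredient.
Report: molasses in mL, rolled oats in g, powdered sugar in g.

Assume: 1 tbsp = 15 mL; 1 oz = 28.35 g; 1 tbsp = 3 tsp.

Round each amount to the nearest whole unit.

molasses: 98 mL; rolled oats: 397 g; powdered sugar: 1680 g

Scaling factor: 56/20 = 14/5 = 2.8.
molasses: (2 tbsp + 1 tsp = 7/3 tbsp) × 14/5 × 15 mL/tbsp = 98 mL
rolled oats: 5 oz × 14/5 × 28.35 g/oz ≈ 397 g
powdered sugar: 600 g × 14/5 = 1680 g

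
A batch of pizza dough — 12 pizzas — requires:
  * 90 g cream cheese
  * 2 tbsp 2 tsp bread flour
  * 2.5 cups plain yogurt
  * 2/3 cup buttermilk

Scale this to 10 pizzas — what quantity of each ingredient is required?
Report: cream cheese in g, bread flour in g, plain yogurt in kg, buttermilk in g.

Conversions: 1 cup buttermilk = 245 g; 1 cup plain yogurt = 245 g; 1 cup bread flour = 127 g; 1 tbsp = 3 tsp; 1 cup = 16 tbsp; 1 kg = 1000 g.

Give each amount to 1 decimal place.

Scaling factor: 10/12 = 5/6.
cream cheese: 90 g × 5/6 = 75.0 g
bread flour: (2 tbsp + 2 tsp = 8/3 tbsp) × 5/6 ÷ 16 tbsp/cup × 127 g/cup ≈ 17.6 g
plain yogurt: 2.5 cup × 5/6 × 245 g/cup ÷ 1000 g/kg ≈ 0.5 kg
buttermilk: 2/3 cup × 5/6 × 245 g/cup ≈ 136.1 g

cream cheese: 75.0 g; bread flour: 17.6 g; plain yogurt: 0.5 kg; buttermilk: 136.1 g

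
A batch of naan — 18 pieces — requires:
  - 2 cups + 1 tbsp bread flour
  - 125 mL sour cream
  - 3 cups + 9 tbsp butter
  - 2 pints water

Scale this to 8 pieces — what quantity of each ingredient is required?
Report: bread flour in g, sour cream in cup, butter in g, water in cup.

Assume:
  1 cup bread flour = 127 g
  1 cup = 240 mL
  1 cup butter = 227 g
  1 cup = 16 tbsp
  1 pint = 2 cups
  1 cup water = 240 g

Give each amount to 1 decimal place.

Scaling factor: 8/18 = 4/9.
bread flour: (2 cup + 1 tbsp = 2.0625 cup) × 4/9 × 127 g/cup ≈ 116.4 g
sour cream: 125 mL × 4/9 ÷ 240 mL/cup ≈ 0.2 cup
butter: (3 cup + 9 tbsp = 3.5625 cup) × 4/9 × 227 g/cup ≈ 359.4 g
water: 2 pint × 4/9 × 2 cup/pint ≈ 1.8 cup

bread flour: 116.4 g; sour cream: 0.2 cup; butter: 359.4 g; water: 1.8 cup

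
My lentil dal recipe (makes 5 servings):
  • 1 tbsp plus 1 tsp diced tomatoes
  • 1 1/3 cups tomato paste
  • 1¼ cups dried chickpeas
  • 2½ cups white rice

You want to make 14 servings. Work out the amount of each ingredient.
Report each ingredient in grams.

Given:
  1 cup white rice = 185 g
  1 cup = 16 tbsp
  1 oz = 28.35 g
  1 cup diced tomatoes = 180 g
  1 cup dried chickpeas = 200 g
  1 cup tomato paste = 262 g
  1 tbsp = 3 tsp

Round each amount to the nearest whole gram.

diced tomatoes: 42 g; tomato paste: 978 g; dried chickpeas: 700 g; white rice: 1295 g

Scaling factor: 14/5 = 2.8.
diced tomatoes: (1 tbsp + 1 tsp = 4/3 tbsp) × 14/5 ÷ 16 tbsp/cup × 180 g/cup = 42 g
tomato paste: 4/3 cup × 14/5 × 262 g/cup ≈ 978 g
dried chickpeas: 1.25 cup × 14/5 × 200 g/cup = 700 g
white rice: 2.5 cup × 14/5 × 185 g/cup = 1295 g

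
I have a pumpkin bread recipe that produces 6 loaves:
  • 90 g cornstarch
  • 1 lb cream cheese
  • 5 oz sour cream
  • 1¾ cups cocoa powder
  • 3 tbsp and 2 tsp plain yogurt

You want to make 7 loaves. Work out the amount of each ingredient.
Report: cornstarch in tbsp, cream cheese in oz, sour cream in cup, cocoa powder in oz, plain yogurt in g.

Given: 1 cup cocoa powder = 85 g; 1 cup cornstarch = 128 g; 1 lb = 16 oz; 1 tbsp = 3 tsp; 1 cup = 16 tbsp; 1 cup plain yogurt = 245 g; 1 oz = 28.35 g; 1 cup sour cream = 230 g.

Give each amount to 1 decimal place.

Scaling factor: 7/6.
cornstarch: 90 g × 7/6 ÷ 128 g/cup × 16 tbsp/cup ≈ 13.1 tbsp
cream cheese: 1 lb × 7/6 × 16 oz/lb ≈ 18.7 oz
sour cream: 5 oz × 7/6 × 28.35 g/oz ÷ 230 g/cup ≈ 0.7 cup
cocoa powder: 1.75 cup × 7/6 × 85 g/cup ÷ 28.35 g/oz ≈ 6.1 oz
plain yogurt: (3 tbsp + 2 tsp = 11/3 tbsp) × 7/6 ÷ 16 tbsp/cup × 245 g/cup ≈ 65.5 g

cornstarch: 13.1 tbsp; cream cheese: 18.7 oz; sour cream: 0.7 cup; cocoa powder: 6.1 oz; plain yogurt: 65.5 g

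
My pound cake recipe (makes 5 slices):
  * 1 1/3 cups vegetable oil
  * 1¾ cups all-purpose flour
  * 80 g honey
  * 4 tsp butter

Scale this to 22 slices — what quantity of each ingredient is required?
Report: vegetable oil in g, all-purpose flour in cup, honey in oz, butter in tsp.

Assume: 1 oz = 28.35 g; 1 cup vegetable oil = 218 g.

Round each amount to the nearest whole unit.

vegetable oil: 1279 g; all-purpose flour: 8 cup; honey: 12 oz; butter: 18 tsp

Scaling factor: 22/5 = 4.4.
vegetable oil: 4/3 cup × 22/5 × 218 g/cup ≈ 1279 g
all-purpose flour: 1.75 cup × 22/5 ≈ 8 cup
honey: 80 g × 22/5 ÷ 28.35 g/oz ≈ 12 oz
butter: 4 tsp × 22/5 ≈ 18 tsp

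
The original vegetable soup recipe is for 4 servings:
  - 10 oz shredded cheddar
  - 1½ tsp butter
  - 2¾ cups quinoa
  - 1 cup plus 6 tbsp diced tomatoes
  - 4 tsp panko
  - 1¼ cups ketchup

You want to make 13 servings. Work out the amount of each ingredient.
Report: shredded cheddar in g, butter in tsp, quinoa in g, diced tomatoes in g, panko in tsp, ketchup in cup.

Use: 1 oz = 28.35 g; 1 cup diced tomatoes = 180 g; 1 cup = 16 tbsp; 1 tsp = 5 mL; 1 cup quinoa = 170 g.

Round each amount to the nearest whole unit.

Scaling factor: 13/4 = 3.25.
shredded cheddar: 10 oz × 13/4 × 28.35 g/oz ≈ 921 g
butter: 1.5 tsp × 13/4 ≈ 5 tsp
quinoa: 2.75 cup × 13/4 × 170 g/cup ≈ 1519 g
diced tomatoes: (1 cup + 6 tbsp = 1.375 cup) × 13/4 × 180 g/cup ≈ 804 g
panko: 4 tsp × 13/4 = 13 tsp
ketchup: 1.25 cup × 13/4 ≈ 4 cup

shredded cheddar: 921 g; butter: 5 tsp; quinoa: 1519 g; diced tomatoes: 804 g; panko: 13 tsp; ketchup: 4 cup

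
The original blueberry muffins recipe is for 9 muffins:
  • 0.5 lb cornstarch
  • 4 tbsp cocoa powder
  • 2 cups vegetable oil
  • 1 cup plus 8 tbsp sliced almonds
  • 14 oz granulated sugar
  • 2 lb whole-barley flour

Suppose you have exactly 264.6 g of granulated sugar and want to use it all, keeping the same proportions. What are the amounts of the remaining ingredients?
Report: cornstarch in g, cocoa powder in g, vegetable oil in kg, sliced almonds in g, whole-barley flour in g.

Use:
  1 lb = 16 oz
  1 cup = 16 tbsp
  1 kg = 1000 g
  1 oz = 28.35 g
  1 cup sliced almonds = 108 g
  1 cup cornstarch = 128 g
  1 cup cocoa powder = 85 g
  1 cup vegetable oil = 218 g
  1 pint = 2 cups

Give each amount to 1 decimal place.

The original recipe has 396.9 g of granulated sugar, so the scaling factor is 264.6 ÷ 396.9 = 2/3.
cornstarch: 0.5 lb × 2/3 × 16 oz/lb × 28.35 g/oz = 151.2 g
cocoa powder: 4 tbsp × 2/3 ÷ 16 tbsp/cup × 85 g/cup ≈ 14.2 g
vegetable oil: 2 cup × 2/3 × 218 g/cup ÷ 1000 g/kg ≈ 0.3 kg
sliced almonds: (1 cup + 8 tbsp = 1.5 cup) × 2/3 × 108 g/cup = 108.0 g
whole-barley flour: 2 lb × 2/3 × 16 oz/lb × 28.35 g/oz = 604.8 g

cornstarch: 151.2 g; cocoa powder: 14.2 g; vegetable oil: 0.3 kg; sliced almonds: 108.0 g; whole-barley flour: 604.8 g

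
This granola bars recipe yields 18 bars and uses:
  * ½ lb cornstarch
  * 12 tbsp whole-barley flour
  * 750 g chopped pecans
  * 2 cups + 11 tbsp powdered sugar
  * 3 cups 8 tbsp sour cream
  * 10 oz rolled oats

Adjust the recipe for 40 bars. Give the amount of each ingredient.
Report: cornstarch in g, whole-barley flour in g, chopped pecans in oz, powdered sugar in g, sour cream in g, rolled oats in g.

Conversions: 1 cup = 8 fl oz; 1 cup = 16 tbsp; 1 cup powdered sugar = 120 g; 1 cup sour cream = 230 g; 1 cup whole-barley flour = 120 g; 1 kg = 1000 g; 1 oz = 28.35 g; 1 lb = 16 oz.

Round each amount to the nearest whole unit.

Scaling factor: 40/18 = 20/9.
cornstarch: 0.5 lb × 20/9 × 16 oz/lb × 28.35 g/oz = 504 g
whole-barley flour: 12 tbsp × 20/9 ÷ 16 tbsp/cup × 120 g/cup = 200 g
chopped pecans: 750 g × 20/9 ÷ 28.35 g/oz ≈ 59 oz
powdered sugar: (2 cup + 11 tbsp = 2.6875 cup) × 20/9 × 120 g/cup ≈ 717 g
sour cream: (3 cup + 8 tbsp = 3.5 cup) × 20/9 × 230 g/cup ≈ 1789 g
rolled oats: 10 oz × 20/9 × 28.35 g/oz = 630 g

cornstarch: 504 g; whole-barley flour: 200 g; chopped pecans: 59 oz; powdered sugar: 717 g; sour cream: 1789 g; rolled oats: 630 g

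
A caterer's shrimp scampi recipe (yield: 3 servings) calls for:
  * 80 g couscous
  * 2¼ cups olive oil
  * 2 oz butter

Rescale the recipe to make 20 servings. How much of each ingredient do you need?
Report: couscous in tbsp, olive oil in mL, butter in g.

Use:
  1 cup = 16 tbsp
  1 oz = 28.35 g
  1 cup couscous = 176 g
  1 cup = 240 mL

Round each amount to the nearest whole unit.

Scaling factor: 20/3.
couscous: 80 g × 20/3 ÷ 176 g/cup × 16 tbsp/cup ≈ 48 tbsp
olive oil: 2.25 cup × 20/3 × 240 mL/cup = 3600 mL
butter: 2 oz × 20/3 × 28.35 g/oz = 378 g

couscous: 48 tbsp; olive oil: 3600 mL; butter: 378 g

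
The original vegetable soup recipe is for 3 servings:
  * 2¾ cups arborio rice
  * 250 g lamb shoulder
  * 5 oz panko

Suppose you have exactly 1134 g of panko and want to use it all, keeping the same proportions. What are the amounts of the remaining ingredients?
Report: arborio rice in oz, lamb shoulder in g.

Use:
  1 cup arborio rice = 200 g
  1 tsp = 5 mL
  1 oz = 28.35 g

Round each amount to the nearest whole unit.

The original recipe has 141.75 g of panko, so the scaling factor is 1134 ÷ 141.75 = 8.
arborio rice: 2.75 cup × 8 × 200 g/cup ÷ 28.35 g/oz ≈ 155 oz
lamb shoulder: 250 g × 8 = 2000 g

arborio rice: 155 oz; lamb shoulder: 2000 g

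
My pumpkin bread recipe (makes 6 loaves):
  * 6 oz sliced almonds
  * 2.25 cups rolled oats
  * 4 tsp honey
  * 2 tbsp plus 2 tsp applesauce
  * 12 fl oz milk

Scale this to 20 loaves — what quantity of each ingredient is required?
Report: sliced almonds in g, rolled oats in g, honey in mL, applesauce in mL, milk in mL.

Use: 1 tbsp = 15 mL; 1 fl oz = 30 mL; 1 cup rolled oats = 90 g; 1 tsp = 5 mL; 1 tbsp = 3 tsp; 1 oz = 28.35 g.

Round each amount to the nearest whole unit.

Scaling factor: 20/6 = 10/3.
sliced almonds: 6 oz × 10/3 × 28.35 g/oz = 567 g
rolled oats: 2.25 cup × 10/3 × 90 g/cup = 675 g
honey: 4 tsp × 10/3 × 5 mL/tsp ≈ 67 mL
applesauce: (2 tbsp + 2 tsp = 8/3 tbsp) × 10/3 × 15 mL/tbsp ≈ 133 mL
milk: 12 fl oz × 10/3 × 30 mL/fl oz = 1200 mL

sliced almonds: 567 g; rolled oats: 675 g; honey: 67 mL; applesauce: 133 mL; milk: 1200 mL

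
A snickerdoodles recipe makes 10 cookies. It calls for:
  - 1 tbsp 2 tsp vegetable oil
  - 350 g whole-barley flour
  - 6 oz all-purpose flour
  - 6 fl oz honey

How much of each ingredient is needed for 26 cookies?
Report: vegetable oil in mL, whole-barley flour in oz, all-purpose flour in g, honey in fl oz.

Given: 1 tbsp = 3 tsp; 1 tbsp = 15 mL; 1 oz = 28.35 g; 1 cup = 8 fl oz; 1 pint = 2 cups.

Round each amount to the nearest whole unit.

vegetable oil: 65 mL; whole-barley flour: 32 oz; all-purpose flour: 442 g; honey: 16 fl oz

Scaling factor: 26/10 = 13/5 = 2.6.
vegetable oil: (1 tbsp + 2 tsp = 5/3 tbsp) × 13/5 × 15 mL/tbsp = 65 mL
whole-barley flour: 350 g × 13/5 ÷ 28.35 g/oz ≈ 32 oz
all-purpose flour: 6 oz × 13/5 × 28.35 g/oz ≈ 442 g
honey: 6 fl oz × 13/5 ≈ 16 fl oz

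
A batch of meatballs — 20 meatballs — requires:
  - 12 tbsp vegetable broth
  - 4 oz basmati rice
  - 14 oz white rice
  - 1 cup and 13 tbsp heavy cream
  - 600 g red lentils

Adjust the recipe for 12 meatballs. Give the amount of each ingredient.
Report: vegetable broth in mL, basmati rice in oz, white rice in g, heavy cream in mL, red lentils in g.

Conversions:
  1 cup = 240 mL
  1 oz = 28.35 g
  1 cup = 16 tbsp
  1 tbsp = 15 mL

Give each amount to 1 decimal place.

Scaling factor: 12/20 = 3/5 = 0.6.
vegetable broth: 12 tbsp × 3/5 × 15 mL/tbsp = 108.0 mL
basmati rice: 4 oz × 3/5 = 2.4 oz
white rice: 14 oz × 3/5 × 28.35 g/oz ≈ 238.1 g
heavy cream: (1 cup + 13 tbsp = 1.8125 cup) × 3/5 × 240 mL/cup = 261.0 mL
red lentils: 600 g × 3/5 = 360.0 g

vegetable broth: 108.0 mL; basmati rice: 2.4 oz; white rice: 238.1 g; heavy cream: 261.0 mL; red lentils: 360.0 g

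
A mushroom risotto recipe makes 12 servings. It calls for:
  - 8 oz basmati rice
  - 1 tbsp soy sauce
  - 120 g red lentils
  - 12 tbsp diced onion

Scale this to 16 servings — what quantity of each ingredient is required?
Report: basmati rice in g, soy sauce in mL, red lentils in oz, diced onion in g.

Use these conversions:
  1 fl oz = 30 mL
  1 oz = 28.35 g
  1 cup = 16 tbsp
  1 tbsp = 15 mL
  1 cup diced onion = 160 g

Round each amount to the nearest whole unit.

Scaling factor: 16/12 = 4/3.
basmati rice: 8 oz × 4/3 × 28.35 g/oz ≈ 302 g
soy sauce: 1 tbsp × 4/3 × 15 mL/tbsp = 20 mL
red lentils: 120 g × 4/3 ÷ 28.35 g/oz ≈ 6 oz
diced onion: 12 tbsp × 4/3 ÷ 16 tbsp/cup × 160 g/cup = 160 g

basmati rice: 302 g; soy sauce: 20 mL; red lentils: 6 oz; diced onion: 160 g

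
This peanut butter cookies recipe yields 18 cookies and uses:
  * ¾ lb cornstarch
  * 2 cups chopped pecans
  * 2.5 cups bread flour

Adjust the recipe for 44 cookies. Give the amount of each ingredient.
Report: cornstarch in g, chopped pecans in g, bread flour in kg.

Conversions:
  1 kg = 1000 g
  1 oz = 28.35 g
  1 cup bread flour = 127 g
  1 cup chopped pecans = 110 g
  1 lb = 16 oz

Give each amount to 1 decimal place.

cornstarch: 831.6 g; chopped pecans: 537.8 g; bread flour: 0.8 kg

Scaling factor: 44/18 = 22/9.
cornstarch: 0.75 lb × 22/9 × 16 oz/lb × 28.35 g/oz = 831.6 g
chopped pecans: 2 cup × 22/9 × 110 g/cup ≈ 537.8 g
bread flour: 2.5 cup × 22/9 × 127 g/cup ÷ 1000 g/kg ≈ 0.8 kg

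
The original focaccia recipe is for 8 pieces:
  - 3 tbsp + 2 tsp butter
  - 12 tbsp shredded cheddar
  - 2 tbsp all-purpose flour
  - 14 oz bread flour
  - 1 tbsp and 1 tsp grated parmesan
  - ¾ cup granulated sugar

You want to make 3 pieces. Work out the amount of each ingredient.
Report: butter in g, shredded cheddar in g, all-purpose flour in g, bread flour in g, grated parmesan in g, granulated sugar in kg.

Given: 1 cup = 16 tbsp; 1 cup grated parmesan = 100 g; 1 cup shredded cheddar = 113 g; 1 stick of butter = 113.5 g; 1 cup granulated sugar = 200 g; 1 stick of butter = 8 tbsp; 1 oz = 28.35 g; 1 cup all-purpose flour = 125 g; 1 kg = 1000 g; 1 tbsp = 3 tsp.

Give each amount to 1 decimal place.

butter: 19.5 g; shredded cheddar: 31.8 g; all-purpose flour: 5.9 g; bread flour: 148.8 g; grated parmesan: 3.1 g; granulated sugar: 0.1 kg

Scaling factor: 3/8 = 0.375.
butter: (3 tbsp + 2 tsp = 11/3 tbsp) × 3/8 ÷ 8 tbsp/stick × 113.5 g/stick ≈ 19.5 g
shredded cheddar: 12 tbsp × 3/8 ÷ 16 tbsp/cup × 113 g/cup ≈ 31.8 g
all-purpose flour: 2 tbsp × 3/8 ÷ 16 tbsp/cup × 125 g/cup ≈ 5.9 g
bread flour: 14 oz × 3/8 × 28.35 g/oz ≈ 148.8 g
grated parmesan: (1 tbsp + 1 tsp = 4/3 tbsp) × 3/8 ÷ 16 tbsp/cup × 100 g/cup ≈ 3.1 g
granulated sugar: 0.75 cup × 3/8 × 200 g/cup ÷ 1000 g/kg ≈ 0.1 kg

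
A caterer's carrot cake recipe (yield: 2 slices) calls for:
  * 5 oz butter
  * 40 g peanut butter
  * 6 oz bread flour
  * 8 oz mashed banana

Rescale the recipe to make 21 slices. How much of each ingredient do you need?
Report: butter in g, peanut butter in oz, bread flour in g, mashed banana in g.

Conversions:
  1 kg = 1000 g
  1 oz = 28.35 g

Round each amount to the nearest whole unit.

Scaling factor: 21/2 = 10.5.
butter: 5 oz × 21/2 × 28.35 g/oz ≈ 1488 g
peanut butter: 40 g × 21/2 ÷ 28.35 g/oz ≈ 15 oz
bread flour: 6 oz × 21/2 × 28.35 g/oz ≈ 1786 g
mashed banana: 8 oz × 21/2 × 28.35 g/oz ≈ 2381 g

butter: 1488 g; peanut butter: 15 oz; bread flour: 1786 g; mashed banana: 2381 g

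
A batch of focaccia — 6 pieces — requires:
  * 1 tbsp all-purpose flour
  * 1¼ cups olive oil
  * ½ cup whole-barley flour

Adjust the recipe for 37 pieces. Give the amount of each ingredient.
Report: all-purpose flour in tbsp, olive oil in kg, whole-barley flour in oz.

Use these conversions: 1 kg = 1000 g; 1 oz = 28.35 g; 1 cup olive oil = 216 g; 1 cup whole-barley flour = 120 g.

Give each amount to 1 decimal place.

all-purpose flour: 6.2 tbsp; olive oil: 1.7 kg; whole-barley flour: 13.1 oz

Scaling factor: 37/6.
all-purpose flour: 1 tbsp × 37/6 ≈ 6.2 tbsp
olive oil: 1.25 cup × 37/6 × 216 g/cup ÷ 1000 g/kg ≈ 1.7 kg
whole-barley flour: 0.5 cup × 37/6 × 120 g/cup ÷ 28.35 g/oz ≈ 13.1 oz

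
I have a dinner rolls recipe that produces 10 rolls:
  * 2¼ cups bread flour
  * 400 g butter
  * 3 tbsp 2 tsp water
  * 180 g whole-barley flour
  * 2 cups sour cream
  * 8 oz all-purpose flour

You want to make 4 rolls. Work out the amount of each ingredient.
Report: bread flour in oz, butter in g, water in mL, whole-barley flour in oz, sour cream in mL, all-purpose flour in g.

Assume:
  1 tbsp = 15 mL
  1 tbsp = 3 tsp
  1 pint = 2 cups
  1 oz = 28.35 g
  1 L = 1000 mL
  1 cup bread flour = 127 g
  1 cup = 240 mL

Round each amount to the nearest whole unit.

Scaling factor: 4/10 = 2/5 = 0.4.
bread flour: 2.25 cup × 2/5 × 127 g/cup ÷ 28.35 g/oz ≈ 4 oz
butter: 400 g × 2/5 = 160 g
water: (3 tbsp + 2 tsp = 11/3 tbsp) × 2/5 × 15 mL/tbsp = 22 mL
whole-barley flour: 180 g × 2/5 ÷ 28.35 g/oz ≈ 3 oz
sour cream: 2 cup × 2/5 × 240 mL/cup = 192 mL
all-purpose flour: 8 oz × 2/5 × 28.35 g/oz ≈ 91 g

bread flour: 4 oz; butter: 160 g; water: 22 mL; whole-barley flour: 3 oz; sour cream: 192 mL; all-purpose flour: 91 g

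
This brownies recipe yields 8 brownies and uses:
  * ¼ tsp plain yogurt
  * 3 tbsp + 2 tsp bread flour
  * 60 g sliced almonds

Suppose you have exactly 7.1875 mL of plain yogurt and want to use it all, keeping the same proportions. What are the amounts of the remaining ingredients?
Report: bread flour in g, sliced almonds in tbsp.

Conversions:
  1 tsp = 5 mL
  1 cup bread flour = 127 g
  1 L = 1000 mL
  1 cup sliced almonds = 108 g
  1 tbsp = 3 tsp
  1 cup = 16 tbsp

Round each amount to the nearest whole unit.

The original recipe has 1.25 mL of plain yogurt, so the scaling factor is 7.1875 ÷ 1.25 = 23/4 = 5.75.
bread flour: (3 tbsp + 2 tsp = 11/3 tbsp) × 23/4 ÷ 16 tbsp/cup × 127 g/cup ≈ 167 g
sliced almonds: 60 g × 23/4 ÷ 108 g/cup × 16 tbsp/cup ≈ 51 tbsp

bread flour: 167 g; sliced almonds: 51 tbsp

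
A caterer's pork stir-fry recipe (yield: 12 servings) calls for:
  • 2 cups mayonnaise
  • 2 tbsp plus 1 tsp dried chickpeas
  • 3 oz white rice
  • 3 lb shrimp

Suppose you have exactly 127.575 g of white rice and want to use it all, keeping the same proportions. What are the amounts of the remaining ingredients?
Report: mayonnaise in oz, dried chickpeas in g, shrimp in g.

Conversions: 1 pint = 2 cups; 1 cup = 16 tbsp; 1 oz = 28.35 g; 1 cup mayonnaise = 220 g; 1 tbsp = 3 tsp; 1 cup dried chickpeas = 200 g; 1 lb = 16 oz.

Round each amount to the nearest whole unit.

mayonnaise: 23 oz; dried chickpeas: 44 g; shrimp: 2041 g

The original recipe has 85.05 g of white rice, so the scaling factor is 127.575 ÷ 85.05 = 3/2 = 1.5.
mayonnaise: 2 cup × 3/2 × 220 g/cup ÷ 28.35 g/oz ≈ 23 oz
dried chickpeas: (2 tbsp + 1 tsp = 7/3 tbsp) × 3/2 ÷ 16 tbsp/cup × 200 g/cup ≈ 44 g
shrimp: 3 lb × 3/2 × 16 oz/lb × 28.35 g/oz ≈ 2041 g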